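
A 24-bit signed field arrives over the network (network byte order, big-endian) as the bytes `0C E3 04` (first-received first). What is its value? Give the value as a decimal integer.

In big-endian order the high byte comes first in memory.
The bytes are already most-significant first: 0x0CE304.
0x0CE304 = 844548.

844548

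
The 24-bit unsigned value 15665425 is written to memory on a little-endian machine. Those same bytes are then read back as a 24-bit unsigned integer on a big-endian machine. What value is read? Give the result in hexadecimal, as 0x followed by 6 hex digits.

15665425 in 24-bit hexadecimal is 0xEF0911.
Stored little-endian, the bytes at ascending addresses are 11 09 EF.
Read back as big-endian, the last byte is least significant, giving 0x1109EF.

0x1109EF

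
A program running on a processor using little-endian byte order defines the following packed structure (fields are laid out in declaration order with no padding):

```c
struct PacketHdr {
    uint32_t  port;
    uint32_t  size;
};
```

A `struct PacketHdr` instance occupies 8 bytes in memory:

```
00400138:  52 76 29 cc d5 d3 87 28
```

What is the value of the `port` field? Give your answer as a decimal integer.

3425269330

`port` is the first field, at byte offset 0, occupying 4 bytes.
Bytes at offsets 0..3: 52 76 29 CC.
Little-endian stores the least-significant byte at the lowest address.
Reassemble most-significant byte first: CC 29 76 52 → 0xCC297652.
0xCC297652 = 3425269330.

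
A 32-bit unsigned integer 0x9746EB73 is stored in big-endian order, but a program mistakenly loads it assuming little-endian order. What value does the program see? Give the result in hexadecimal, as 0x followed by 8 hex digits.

Stored big-endian, the bytes at ascending addresses are 97 46 EB 73.
Read back as little-endian, the first byte is least significant, giving 0x73EB4697.

0x73EB4697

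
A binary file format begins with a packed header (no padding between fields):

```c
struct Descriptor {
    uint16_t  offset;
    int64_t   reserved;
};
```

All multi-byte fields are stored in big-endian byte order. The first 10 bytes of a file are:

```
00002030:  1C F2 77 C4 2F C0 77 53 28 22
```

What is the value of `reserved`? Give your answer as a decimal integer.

8630075289630877730

`reserved` follows `offset` (2 bytes), so it starts at byte offset 2 and occupies 8 bytes.
Bytes at offsets 2..9: 77 C4 2F C0 77 53 28 22.
In big-endian order the high byte comes first in memory.
The bytes are already most-significant first: 0x77C42FC077532822.
0x77C42FC077532822 = 8630075289630877730.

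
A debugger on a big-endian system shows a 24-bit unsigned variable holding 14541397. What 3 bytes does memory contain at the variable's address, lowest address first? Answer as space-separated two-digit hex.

14541397 in hexadecimal, padded to 24 bits, is 0xDDE255.
Split into bytes (most-significant first): DD E2 55.
Big-endian: lowest address holds the most-significant byte.
So the memory order matches the most-significant-first order: DD E2 55.

DD E2 55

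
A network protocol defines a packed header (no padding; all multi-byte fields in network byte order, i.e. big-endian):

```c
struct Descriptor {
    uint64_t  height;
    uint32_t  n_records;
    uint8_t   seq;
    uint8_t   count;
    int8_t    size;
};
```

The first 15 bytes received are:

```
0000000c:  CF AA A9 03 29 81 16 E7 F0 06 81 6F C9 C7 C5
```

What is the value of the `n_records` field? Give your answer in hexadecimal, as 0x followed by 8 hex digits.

`n_records` follows `height` (8 bytes), so it starts at byte offset 8 and occupies 4 bytes.
Bytes at offsets 8..11: F0 06 81 6F.
In big-endian order the high byte comes first in memory.
The bytes are already most-significant first: 0xF006816F.

0xF006816F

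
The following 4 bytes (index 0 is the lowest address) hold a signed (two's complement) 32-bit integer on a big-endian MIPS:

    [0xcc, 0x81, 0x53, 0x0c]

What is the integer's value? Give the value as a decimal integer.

In big-endian order the high byte comes first in memory.
The bytes are already most-significant first: 0xCC81530C.
Top bit is set, so as a signed 32-bit value this is 0xCC81530C − 2^32 = -863939828.

-863939828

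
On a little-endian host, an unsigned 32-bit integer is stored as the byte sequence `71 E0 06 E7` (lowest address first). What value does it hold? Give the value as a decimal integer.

In little-endian order the low byte comes first in memory.
Reassemble most-significant byte first: E7 06 E0 71 → 0xE706E071.
0xE706E071 = 3875987569.

3875987569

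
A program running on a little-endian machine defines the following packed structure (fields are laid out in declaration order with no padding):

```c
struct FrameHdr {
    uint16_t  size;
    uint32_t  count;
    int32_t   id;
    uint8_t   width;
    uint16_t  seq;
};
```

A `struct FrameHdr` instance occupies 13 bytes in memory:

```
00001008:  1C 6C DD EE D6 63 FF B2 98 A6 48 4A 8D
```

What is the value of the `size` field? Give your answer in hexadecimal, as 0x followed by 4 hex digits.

0x6C1C

`size` is the first field, at byte offset 0, occupying 2 bytes.
Bytes at offsets 0..1: 1C 6C.
Little-endian: lowest address holds the least-significant byte.
Reassemble most-significant byte first: 6C 1C → 0x6C1C.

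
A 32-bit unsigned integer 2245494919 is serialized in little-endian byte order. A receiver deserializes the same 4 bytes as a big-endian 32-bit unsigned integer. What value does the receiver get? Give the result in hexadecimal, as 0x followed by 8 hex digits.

2245494919 in 32-bit hexadecimal is 0x85D78887.
Stored little-endian, the bytes at ascending addresses are 87 88 D7 85.
Read back as big-endian, the last byte is least significant, giving 0x8788D785.

0x8788D785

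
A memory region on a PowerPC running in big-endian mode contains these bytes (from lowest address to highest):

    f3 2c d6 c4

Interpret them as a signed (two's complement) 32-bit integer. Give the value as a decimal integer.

-215165244

Big-endian stores the most-significant byte at the lowest address.
The bytes are already most-significant first: 0xF32CD6C4.
Top bit is set, so as a signed 32-bit value this is 0xF32CD6C4 − 2^32 = -215165244.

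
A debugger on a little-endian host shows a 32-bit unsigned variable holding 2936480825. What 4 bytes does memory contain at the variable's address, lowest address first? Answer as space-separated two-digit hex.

2936480825 in hexadecimal, padded to 32 bits, is 0xAF072439.
Split into bytes (most-significant first): AF 07 24 39.
Little-endian: lowest address holds the least-significant byte.
So at ascending addresses the bytes are 39 24 07 AF.

39 24 07 AF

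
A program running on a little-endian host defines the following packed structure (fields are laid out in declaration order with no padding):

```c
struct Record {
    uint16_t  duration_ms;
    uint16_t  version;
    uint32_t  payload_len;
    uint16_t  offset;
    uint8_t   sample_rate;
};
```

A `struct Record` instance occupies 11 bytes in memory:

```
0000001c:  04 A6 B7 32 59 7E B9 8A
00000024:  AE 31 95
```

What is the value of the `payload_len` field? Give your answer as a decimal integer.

2327412313

`payload_len` follows `duration_ms` (2 B), `version` (2 B), so it starts at offset 2 + 2 = 4 and occupies 4 bytes.
Bytes at offsets 4..7: 59 7E B9 8A.
In little-endian order the low byte comes first in memory.
Reassemble most-significant byte first: 8A B9 7E 59 → 0x8AB97E59.
0x8AB97E59 = 2327412313.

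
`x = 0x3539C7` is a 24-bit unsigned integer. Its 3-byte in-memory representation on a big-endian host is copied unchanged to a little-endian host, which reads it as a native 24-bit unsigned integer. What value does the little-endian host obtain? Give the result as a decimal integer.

Stored big-endian, the bytes at ascending addresses are 35 39 C7.
Read back as little-endian, the first byte is least significant, giving 0xC73935.
0xC73935 = 13056309.

13056309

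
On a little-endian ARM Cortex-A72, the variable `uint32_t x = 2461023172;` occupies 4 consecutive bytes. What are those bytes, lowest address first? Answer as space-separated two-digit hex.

C4 3B B0 92

2461023172 in hexadecimal, padded to 32 bits, is 0x92B03BC4.
Split into bytes (most-significant first): 92 B0 3B C4.
Little-endian: lowest address holds the least-significant byte.
So at ascending addresses the bytes are C4 3B B0 92.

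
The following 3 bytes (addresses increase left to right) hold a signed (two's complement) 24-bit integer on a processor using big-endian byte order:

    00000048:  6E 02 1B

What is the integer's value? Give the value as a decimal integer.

7209499

Big-endian: lowest address holds the most-significant byte.
The bytes are already most-significant first: 0x6E021B.
0x6E021B = 7209499.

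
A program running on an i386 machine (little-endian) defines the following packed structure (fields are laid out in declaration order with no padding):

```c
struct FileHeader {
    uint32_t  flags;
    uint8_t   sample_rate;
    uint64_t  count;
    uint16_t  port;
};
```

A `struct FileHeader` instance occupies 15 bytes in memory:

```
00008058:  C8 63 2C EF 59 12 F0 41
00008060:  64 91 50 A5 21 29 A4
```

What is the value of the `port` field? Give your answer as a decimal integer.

`port` follows `flags` (4 B), `sample_rate` (1 B), `count` (8 B), so it starts at offset 4 + 1 + 8 = 13 and occupies 2 bytes.
Bytes at offsets 13..14: 29 A4.
In little-endian order the low byte comes first in memory.
Reassemble most-significant byte first: A4 29 → 0xA429.
0xA429 = 42025.

42025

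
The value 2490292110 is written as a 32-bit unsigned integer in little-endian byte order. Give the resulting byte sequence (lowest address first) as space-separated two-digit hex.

8E D7 6E 94

2490292110 in hexadecimal, padded to 32 bits, is 0x946ED78E.
Split into bytes (most-significant first): 94 6E D7 8E.
Little-endian: lowest address holds the least-significant byte.
So at ascending addresses the bytes are 8E D7 6E 94.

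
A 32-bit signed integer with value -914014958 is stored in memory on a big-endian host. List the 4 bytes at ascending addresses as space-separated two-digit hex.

Two's complement of -914014958 in 32 bits: 914014958 = 0x367AC2EE; invert → 0xC9853D11; add 1 → 0xC9853D12.
Split into bytes (most-significant first): C9 85 3D 12.
Big-endian stores the most-significant byte at the lowest address.
So the memory order matches the most-significant-first order: C9 85 3D 12.

C9 85 3D 12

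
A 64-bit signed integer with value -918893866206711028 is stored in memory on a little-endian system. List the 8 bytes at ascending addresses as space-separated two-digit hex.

Two's complement of -918893866206711028 in 64 bits: 918893866206711028 = 0x0CC0911A51894CF4; invert → 0xF33F6EE5AE76B30B; add 1 → 0xF33F6EE5AE76B30C.
Split into bytes (most-significant first): F3 3F 6E E5 AE 76 B3 0C.
Little-endian: lowest address holds the least-significant byte.
So at ascending addresses the bytes are 0C B3 76 AE E5 6E 3F F3.

0C B3 76 AE E5 6E 3F F3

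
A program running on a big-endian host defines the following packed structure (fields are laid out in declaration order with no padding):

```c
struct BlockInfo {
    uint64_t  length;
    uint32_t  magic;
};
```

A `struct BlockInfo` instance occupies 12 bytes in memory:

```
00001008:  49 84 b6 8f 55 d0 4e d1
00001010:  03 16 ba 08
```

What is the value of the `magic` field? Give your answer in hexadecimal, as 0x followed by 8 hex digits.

0x0316BA08

`magic` follows `length` (8 bytes), so it starts at byte offset 8 and occupies 4 bytes.
Bytes at offsets 8..11: 03 16 BA 08.
Big-endian: lowest address holds the most-significant byte.
The bytes are already most-significant first: 0x0316BA08.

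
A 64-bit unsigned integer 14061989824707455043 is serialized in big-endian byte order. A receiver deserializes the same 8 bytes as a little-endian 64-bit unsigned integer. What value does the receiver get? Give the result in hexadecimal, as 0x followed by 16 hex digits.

0x4368D8F03D3926C3

14061989824707455043 in 64-bit hexadecimal is 0xC326393DF0D86843.
Stored big-endian, the bytes at ascending addresses are C3 26 39 3D F0 D8 68 43.
Read back as little-endian, the first byte is least significant, giving 0x4368D8F03D3926C3.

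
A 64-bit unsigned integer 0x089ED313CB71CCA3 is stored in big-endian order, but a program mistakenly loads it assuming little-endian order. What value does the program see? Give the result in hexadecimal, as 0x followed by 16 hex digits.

Stored big-endian, the bytes at ascending addresses are 08 9E D3 13 CB 71 CC A3.
Read back as little-endian, the first byte is least significant, giving 0xA3CC71CB13D39E08.

0xA3CC71CB13D39E08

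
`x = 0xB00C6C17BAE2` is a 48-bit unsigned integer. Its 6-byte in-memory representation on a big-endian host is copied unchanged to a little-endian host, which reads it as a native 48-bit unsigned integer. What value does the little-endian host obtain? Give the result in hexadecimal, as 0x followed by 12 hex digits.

0xE2BA176C0CB0

Stored big-endian, the bytes at ascending addresses are B0 0C 6C 17 BA E2.
Read back as little-endian, the first byte is least significant, giving 0xE2BA176C0CB0.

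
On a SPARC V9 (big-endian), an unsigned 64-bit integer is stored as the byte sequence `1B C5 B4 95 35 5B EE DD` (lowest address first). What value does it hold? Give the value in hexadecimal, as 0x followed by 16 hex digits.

Big-endian: lowest address holds the most-significant byte.
The bytes are already most-significant first: 0x1BC5B495355BEEDD.

0x1BC5B495355BEEDD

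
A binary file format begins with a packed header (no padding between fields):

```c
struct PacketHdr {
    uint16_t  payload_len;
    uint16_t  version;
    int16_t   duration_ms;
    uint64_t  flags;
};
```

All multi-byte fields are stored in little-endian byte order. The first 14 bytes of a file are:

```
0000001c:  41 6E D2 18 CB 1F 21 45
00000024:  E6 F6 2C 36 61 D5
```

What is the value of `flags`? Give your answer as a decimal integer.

`flags` follows `payload_len` (2 B), `version` (2 B), `duration_ms` (2 B), so it starts at offset 2 + 2 + 2 = 6 and occupies 8 bytes.
Bytes at offsets 6..13: 21 45 E6 F6 2C 36 61 D5.
In little-endian order the low byte comes first in memory.
Reassemble most-significant byte first: D5 61 36 2C F6 E6 45 21 → 0xD561362CF6E64521.
0xD561362CF6E64521 = 15375630169568331041.

15375630169568331041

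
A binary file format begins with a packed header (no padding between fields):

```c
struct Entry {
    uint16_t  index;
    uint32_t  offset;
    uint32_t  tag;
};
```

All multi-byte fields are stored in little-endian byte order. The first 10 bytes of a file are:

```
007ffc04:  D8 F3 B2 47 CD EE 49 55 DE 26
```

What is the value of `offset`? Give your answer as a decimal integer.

`offset` follows `index` (2 bytes), so it starts at byte offset 2 and occupies 4 bytes.
Bytes at offsets 2..5: B2 47 CD EE.
Little-endian stores the least-significant byte at the lowest address.
Reassemble most-significant byte first: EE CD 47 B2 → 0xEECD47B2.
0xEECD47B2 = 4006430642.

4006430642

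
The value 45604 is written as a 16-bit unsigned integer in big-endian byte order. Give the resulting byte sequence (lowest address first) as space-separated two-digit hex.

B2 24

45604 in hexadecimal, padded to 16 bits, is 0xB224.
Split into bytes (most-significant first): B2 24.
Big-endian: lowest address holds the most-significant byte.
So the memory order matches the most-significant-first order: B2 24.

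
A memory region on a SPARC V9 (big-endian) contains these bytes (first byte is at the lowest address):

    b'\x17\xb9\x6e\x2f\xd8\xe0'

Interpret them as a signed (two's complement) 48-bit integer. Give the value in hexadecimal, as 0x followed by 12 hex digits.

0x17B96E2FD8E0

Big-endian: lowest address holds the most-significant byte.
The bytes are already most-significant first: 0x17B96E2FD8E0.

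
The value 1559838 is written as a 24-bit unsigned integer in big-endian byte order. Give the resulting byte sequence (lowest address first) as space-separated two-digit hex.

17 CD 1E

1559838 in hexadecimal, padded to 24 bits, is 0x17CD1E.
Split into bytes (most-significant first): 17 CD 1E.
Big-endian: lowest address holds the most-significant byte.
So the memory order matches the most-significant-first order: 17 CD 1E.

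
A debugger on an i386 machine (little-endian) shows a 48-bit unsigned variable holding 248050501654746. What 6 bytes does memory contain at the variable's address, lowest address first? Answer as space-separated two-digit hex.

248050501654746 in hexadecimal, padded to 48 bits, is 0xE199C20998DA.
Split into bytes (most-significant first): E1 99 C2 09 98 DA.
Little-endian stores the least-significant byte at the lowest address.
So at ascending addresses the bytes are DA 98 09 C2 99 E1.

DA 98 09 C2 99 E1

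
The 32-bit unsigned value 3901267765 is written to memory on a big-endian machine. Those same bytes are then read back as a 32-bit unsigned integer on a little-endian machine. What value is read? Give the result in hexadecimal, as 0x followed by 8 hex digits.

0x359F88E8

3901267765 in 32-bit hexadecimal is 0xE8889F35.
Stored big-endian, the bytes at ascending addresses are E8 88 9F 35.
Read back as little-endian, the first byte is least significant, giving 0x359F88E8.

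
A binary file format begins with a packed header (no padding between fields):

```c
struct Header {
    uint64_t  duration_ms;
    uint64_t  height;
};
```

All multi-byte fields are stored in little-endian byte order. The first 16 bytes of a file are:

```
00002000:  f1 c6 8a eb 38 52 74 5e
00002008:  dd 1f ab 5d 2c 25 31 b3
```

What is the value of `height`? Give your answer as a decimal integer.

12912142479128207325

`height` follows `duration_ms` (8 bytes), so it starts at byte offset 8 and occupies 8 bytes.
Bytes at offsets 8..15: DD 1F AB 5D 2C 25 31 B3.
Little-endian stores the least-significant byte at the lowest address.
Reassemble most-significant byte first: B3 31 25 2C 5D AB 1F DD → 0xB331252C5DAB1FDD.
0xB331252C5DAB1FDD = 12912142479128207325.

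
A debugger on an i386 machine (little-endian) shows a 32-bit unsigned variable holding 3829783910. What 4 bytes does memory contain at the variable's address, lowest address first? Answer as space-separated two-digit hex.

66 DD 45 E4

3829783910 in hexadecimal, padded to 32 bits, is 0xE445DD66.
Split into bytes (most-significant first): E4 45 DD 66.
In little-endian order the low byte comes first in memory.
So at ascending addresses the bytes are 66 DD 45 E4.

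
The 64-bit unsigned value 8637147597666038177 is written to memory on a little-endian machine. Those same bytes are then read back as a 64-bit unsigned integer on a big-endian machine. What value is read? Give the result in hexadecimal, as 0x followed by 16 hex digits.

0xA1B1807FFA4FDD77

8637147597666038177 in 64-bit hexadecimal is 0x77DD4FFA7F80B1A1.
Stored little-endian, the bytes at ascending addresses are A1 B1 80 7F FA 4F DD 77.
Read back as big-endian, the last byte is least significant, giving 0xA1B1807FFA4FDD77.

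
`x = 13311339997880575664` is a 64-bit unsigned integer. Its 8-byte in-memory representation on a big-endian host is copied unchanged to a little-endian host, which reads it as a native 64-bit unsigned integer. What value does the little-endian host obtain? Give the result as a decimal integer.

12746909442954607544

13311339997880575664 in 64-bit hexadecimal is 0xB8BB61339A1EE6B0.
Stored big-endian, the bytes at ascending addresses are B8 BB 61 33 9A 1E E6 B0.
Read back as little-endian, the first byte is least significant, giving 0xB0E61E9A3361BBB8.
0xB0E61E9A3361BBB8 = 12746909442954607544.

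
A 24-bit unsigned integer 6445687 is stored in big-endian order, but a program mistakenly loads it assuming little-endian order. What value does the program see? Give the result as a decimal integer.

6445687 in 24-bit hexadecimal is 0x625A77.
Stored big-endian, the bytes at ascending addresses are 62 5A 77.
Read back as little-endian, the first byte is least significant, giving 0x775A62.
0x775A62 = 7821922.

7821922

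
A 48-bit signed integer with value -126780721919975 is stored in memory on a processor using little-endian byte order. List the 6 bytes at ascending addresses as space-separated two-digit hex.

Two's complement of -126780721919975 in 48 bits: 126780721919975 = 0x734E6FE4F7E7; invert → 0x8CB1901B0818; add 1 → 0x8CB1901B0819.
Split into bytes (most-significant first): 8C B1 90 1B 08 19.
Little-endian: lowest address holds the least-significant byte.
So at ascending addresses the bytes are 19 08 1B 90 B1 8C.

19 08 1B 90 B1 8C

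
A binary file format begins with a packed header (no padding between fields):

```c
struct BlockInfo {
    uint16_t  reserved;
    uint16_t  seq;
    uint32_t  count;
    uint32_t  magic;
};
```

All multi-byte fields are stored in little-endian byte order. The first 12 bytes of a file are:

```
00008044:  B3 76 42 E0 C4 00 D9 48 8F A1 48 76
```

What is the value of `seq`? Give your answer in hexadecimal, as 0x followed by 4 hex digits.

0xE042

`seq` follows `reserved` (2 bytes), so it starts at byte offset 2 and occupies 2 bytes.
Bytes at offsets 2..3: 42 E0.
In little-endian order the low byte comes first in memory.
Reassemble most-significant byte first: E0 42 → 0xE042.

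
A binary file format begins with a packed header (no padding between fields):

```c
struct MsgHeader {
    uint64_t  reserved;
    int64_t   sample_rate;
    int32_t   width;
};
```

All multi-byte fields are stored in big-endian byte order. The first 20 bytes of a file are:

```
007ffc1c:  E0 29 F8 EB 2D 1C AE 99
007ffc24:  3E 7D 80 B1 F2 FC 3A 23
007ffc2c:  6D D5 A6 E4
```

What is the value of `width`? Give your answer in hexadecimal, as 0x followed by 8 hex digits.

`width` follows `reserved` (8 B), `sample_rate` (8 B), so it starts at offset 8 + 8 = 16 and occupies 4 bytes.
Bytes at offsets 16..19: 6D D5 A6 E4.
In big-endian order the high byte comes first in memory.
The bytes are already most-significant first: 0x6DD5A6E4.

0x6DD5A6E4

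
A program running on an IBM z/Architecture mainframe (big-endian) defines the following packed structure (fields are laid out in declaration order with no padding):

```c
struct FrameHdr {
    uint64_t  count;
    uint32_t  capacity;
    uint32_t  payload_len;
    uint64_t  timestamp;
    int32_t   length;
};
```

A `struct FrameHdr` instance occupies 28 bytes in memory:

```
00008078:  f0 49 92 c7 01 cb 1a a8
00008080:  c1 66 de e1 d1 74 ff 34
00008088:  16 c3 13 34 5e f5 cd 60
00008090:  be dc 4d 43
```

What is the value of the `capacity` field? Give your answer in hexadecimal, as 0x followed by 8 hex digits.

`capacity` follows `count` (8 bytes), so it starts at byte offset 8 and occupies 4 bytes.
Bytes at offsets 8..11: C1 66 DE E1.
In big-endian order the high byte comes first in memory.
The bytes are already most-significant first: 0xC166DEE1.

0xC166DEE1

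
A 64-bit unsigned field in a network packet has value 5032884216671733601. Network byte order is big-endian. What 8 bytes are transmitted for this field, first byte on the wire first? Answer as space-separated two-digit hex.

45 D8 65 87 9A 63 87 61

5032884216671733601 in hexadecimal, padded to 64 bits, is 0x45D865879A638761.
Split into bytes (most-significant first): 45 D8 65 87 9A 63 87 61.
In big-endian order the high byte comes first in memory.
So the memory order matches the most-significant-first order: 45 D8 65 87 9A 63 87 61.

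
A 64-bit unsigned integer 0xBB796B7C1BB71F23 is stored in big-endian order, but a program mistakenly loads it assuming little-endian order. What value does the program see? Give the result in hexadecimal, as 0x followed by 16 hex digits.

0x231FB71B7C6B79BB

Stored big-endian, the bytes at ascending addresses are BB 79 6B 7C 1B B7 1F 23.
Read back as little-endian, the first byte is least significant, giving 0x231FB71B7C6B79BB.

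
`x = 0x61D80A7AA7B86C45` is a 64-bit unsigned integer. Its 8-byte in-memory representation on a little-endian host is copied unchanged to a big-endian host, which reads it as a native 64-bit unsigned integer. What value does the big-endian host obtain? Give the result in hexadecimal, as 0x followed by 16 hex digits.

0x456CB8A77A0AD861

Stored little-endian, the bytes at ascending addresses are 45 6C B8 A7 7A 0A D8 61.
Read back as big-endian, the last byte is least significant, giving 0x456CB8A77A0AD861.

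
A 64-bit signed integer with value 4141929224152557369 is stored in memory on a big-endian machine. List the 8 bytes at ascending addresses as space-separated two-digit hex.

39 7B 16 AF 3A 6C 27 39

4141929224152557369 in hexadecimal, padded to 64 bits, is 0x397B16AF3A6C2739.
Split into bytes (most-significant first): 39 7B 16 AF 3A 6C 27 39.
Big-endian stores the most-significant byte at the lowest address.
So the memory order matches the most-significant-first order: 39 7B 16 AF 3A 6C 27 39.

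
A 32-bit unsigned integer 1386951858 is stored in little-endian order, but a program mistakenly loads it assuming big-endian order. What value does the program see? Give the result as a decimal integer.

1386951858 in 32-bit hexadecimal is 0x52AB34B2.
Stored little-endian, the bytes at ascending addresses are B2 34 AB 52.
Read back as big-endian, the last byte is least significant, giving 0xB234AB52.
0xB234AB52 = 2989796178.

2989796178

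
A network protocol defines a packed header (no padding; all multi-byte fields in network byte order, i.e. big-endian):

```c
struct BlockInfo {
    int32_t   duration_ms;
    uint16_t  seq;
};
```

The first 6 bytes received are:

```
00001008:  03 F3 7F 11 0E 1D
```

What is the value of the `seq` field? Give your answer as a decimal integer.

`seq` follows `duration_ms` (4 bytes), so it starts at byte offset 4 and occupies 2 bytes.
Bytes at offsets 4..5: 0E 1D.
Big-endian stores the most-significant byte at the lowest address.
The bytes are already most-significant first: 0x0E1D.
0x0E1D = 3613.

3613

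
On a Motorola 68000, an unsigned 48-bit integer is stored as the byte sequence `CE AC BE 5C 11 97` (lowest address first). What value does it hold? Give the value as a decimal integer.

227241323401623

Big-endian stores the most-significant byte at the lowest address.
The bytes are already most-significant first: 0xCEACBE5C1197.
0xCEACBE5C1197 = 227241323401623.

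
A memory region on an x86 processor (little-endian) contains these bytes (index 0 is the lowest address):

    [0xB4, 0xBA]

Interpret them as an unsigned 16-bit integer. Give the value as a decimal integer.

Little-endian: lowest address holds the least-significant byte.
Reassemble most-significant byte first: BA B4 → 0xBAB4.
0xBAB4 = 47796.

47796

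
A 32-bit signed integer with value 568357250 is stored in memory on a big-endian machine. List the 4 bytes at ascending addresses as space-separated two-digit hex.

568357250 in hexadecimal, padded to 32 bits, is 0x21E07182.
Split into bytes (most-significant first): 21 E0 71 82.
Big-endian: lowest address holds the most-significant byte.
So the memory order matches the most-significant-first order: 21 E0 71 82.

21 E0 71 82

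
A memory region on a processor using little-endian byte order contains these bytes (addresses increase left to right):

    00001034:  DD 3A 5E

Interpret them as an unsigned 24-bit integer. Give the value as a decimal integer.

In little-endian order the low byte comes first in memory.
Reassemble most-significant byte first: 5E 3A DD → 0x5E3ADD.
0x5E3ADD = 6175453.

6175453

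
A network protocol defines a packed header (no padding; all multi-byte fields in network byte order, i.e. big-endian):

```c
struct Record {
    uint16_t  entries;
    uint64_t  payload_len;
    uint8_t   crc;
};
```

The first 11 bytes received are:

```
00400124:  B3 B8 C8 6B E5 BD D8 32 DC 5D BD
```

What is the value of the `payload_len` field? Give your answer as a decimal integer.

14441889233632418909

`payload_len` follows `entries` (2 bytes), so it starts at byte offset 2 and occupies 8 bytes.
Bytes at offsets 2..9: C8 6B E5 BD D8 32 DC 5D.
Big-endian stores the most-significant byte at the lowest address.
The bytes are already most-significant first: 0xC86BE5BDD832DC5D.
0xC86BE5BDD832DC5D = 14441889233632418909.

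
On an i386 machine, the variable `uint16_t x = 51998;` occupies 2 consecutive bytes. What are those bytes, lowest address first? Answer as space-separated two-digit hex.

51998 in hexadecimal, padded to 16 bits, is 0xCB1E.
Split into bytes (most-significant first): CB 1E.
In little-endian order the low byte comes first in memory.
So at ascending addresses the bytes are 1E CB.

1E CB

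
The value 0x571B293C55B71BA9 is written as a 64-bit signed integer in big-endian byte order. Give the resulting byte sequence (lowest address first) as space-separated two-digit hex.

57 1B 29 3C 55 B7 1B A9

Split into bytes (most-significant first): 57 1B 29 3C 55 B7 1B A9.
In big-endian order the high byte comes first in memory.
So the memory order matches the most-significant-first order: 57 1B 29 3C 55 B7 1B A9.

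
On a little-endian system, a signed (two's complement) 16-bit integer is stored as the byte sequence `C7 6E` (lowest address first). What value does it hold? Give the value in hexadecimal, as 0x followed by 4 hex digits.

In little-endian order the low byte comes first in memory.
Reassemble most-significant byte first: 6E C7 → 0x6EC7.

0x6EC7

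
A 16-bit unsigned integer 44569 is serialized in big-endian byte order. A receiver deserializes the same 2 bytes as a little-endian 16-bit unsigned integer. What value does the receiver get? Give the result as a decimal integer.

6574

44569 in 16-bit hexadecimal is 0xAE19.
Stored big-endian, the bytes at ascending addresses are AE 19.
Read back as little-endian, the first byte is least significant, giving 0x19AE.
0x19AE = 6574.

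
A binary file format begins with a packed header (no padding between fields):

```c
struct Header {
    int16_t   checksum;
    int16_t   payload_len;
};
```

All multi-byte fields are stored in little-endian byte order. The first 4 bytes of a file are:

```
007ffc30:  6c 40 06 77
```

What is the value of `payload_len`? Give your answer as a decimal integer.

`payload_len` follows `checksum` (2 bytes), so it starts at byte offset 2 and occupies 2 bytes.
Bytes at offsets 2..3: 06 77.
Little-endian: lowest address holds the least-significant byte.
Reassemble most-significant byte first: 77 06 → 0x7706.
0x7706 = 30470.

30470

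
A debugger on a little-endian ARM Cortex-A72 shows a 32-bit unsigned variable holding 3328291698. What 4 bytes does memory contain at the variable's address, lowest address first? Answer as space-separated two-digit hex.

72 B3 61 C6

3328291698 in hexadecimal, padded to 32 bits, is 0xC661B372.
Split into bytes (most-significant first): C6 61 B3 72.
Little-endian stores the least-significant byte at the lowest address.
So at ascending addresses the bytes are 72 B3 61 C6.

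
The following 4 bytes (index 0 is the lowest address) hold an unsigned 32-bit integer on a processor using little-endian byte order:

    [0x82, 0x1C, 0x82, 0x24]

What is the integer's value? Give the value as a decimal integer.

612506754

Little-endian: lowest address holds the least-significant byte.
Reassemble most-significant byte first: 24 82 1C 82 → 0x24821C82.
0x24821C82 = 612506754.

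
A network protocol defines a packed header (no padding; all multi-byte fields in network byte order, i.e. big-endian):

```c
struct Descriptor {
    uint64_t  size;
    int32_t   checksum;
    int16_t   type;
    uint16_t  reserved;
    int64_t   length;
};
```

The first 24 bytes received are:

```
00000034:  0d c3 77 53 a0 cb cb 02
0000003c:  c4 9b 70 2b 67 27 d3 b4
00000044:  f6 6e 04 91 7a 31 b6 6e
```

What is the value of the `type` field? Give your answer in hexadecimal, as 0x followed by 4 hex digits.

0x6727

`type` follows `size` (8 B), `checksum` (4 B), so it starts at offset 8 + 4 = 12 and occupies 2 bytes.
Bytes at offsets 12..13: 67 27.
Big-endian stores the most-significant byte at the lowest address.
The bytes are already most-significant first: 0x6727.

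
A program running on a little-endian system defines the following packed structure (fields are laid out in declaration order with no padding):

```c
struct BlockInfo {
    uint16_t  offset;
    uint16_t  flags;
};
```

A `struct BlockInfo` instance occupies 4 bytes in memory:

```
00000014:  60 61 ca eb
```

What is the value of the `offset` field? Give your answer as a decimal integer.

`offset` is the first field, at byte offset 0, occupying 2 bytes.
Bytes at offsets 0..1: 60 61.
In little-endian order the low byte comes first in memory.
Reassemble most-significant byte first: 61 60 → 0x6160.
0x6160 = 24928.

24928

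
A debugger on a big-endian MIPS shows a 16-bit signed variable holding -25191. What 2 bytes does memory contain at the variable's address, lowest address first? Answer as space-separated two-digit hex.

9D 99

Two's complement of -25191 in 16 bits: 25191 = 0x6267; invert → 0x9D98; add 1 → 0x9D99.
Split into bytes (most-significant first): 9D 99.
Big-endian stores the most-significant byte at the lowest address.
So the memory order matches the most-significant-first order: 9D 99.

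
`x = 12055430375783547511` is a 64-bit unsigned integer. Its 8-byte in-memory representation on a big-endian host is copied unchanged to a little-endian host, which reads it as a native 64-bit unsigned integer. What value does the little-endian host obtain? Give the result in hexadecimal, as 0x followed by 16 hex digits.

0x774208EB0D7E4DA7

12055430375783547511 in 64-bit hexadecimal is 0xA74D7E0DEB084277.
Stored big-endian, the bytes at ascending addresses are A7 4D 7E 0D EB 08 42 77.
Read back as little-endian, the first byte is least significant, giving 0x774208EB0D7E4DA7.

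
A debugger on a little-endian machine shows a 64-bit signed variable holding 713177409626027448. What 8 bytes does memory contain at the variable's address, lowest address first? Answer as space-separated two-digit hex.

713177409626027448 in hexadecimal, padded to 64 bits, is 0x09E5B7135297B5B8.
Split into bytes (most-significant first): 09 E5 B7 13 52 97 B5 B8.
Little-endian stores the least-significant byte at the lowest address.
So at ascending addresses the bytes are B8 B5 97 52 13 B7 E5 09.

B8 B5 97 52 13 B7 E5 09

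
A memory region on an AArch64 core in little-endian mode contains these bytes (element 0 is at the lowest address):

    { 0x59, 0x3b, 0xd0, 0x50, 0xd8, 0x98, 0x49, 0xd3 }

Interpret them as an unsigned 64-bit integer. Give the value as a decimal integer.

In little-endian order the low byte comes first in memory.
Reassemble most-significant byte first: D3 49 98 D8 50 D0 3B 59 → 0xD34998D850D03B59.
0xD34998D850D03B59 = 15224868070138854233.

15224868070138854233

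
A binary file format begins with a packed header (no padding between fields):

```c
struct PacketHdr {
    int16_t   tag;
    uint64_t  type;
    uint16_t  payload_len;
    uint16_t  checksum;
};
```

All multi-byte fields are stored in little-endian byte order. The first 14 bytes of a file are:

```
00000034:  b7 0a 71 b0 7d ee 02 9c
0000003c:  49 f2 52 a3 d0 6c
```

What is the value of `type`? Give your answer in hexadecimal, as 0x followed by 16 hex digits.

`type` follows `tag` (2 bytes), so it starts at byte offset 2 and occupies 8 bytes.
Bytes at offsets 2..9: 71 B0 7D EE 02 9C 49 F2.
Little-endian stores the least-significant byte at the lowest address.
Reassemble most-significant byte first: F2 49 9C 02 EE 7D B0 71 → 0xF2499C02EE7DB071.

0xF2499C02EE7DB071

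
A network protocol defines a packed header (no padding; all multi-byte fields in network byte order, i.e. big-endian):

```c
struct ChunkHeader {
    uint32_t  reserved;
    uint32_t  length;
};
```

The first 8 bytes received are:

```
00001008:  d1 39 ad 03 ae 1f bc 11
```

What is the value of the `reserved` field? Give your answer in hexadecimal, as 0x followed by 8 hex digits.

`reserved` is the first field, at byte offset 0, occupying 4 bytes.
Bytes at offsets 0..3: D1 39 AD 03.
Big-endian stores the most-significant byte at the lowest address.
The bytes are already most-significant first: 0xD139AD03.

0xD139AD03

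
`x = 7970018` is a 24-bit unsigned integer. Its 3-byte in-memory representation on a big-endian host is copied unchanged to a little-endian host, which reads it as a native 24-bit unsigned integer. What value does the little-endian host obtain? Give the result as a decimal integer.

14851193

7970018 in 24-bit hexadecimal is 0x799CE2.
Stored big-endian, the bytes at ascending addresses are 79 9C E2.
Read back as little-endian, the first byte is least significant, giving 0xE29C79.
0xE29C79 = 14851193.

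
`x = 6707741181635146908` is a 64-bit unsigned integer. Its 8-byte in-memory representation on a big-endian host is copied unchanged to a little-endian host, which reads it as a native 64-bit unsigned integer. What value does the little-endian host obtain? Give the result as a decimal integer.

11255797050327897693

6707741181635146908 in 64-bit hexadecimal is 0x5D16AF10C89F349C.
Stored big-endian, the bytes at ascending addresses are 5D 16 AF 10 C8 9F 34 9C.
Read back as little-endian, the first byte is least significant, giving 0x9C349FC810AF165D.
0x9C349FC810AF165D = 11255797050327897693.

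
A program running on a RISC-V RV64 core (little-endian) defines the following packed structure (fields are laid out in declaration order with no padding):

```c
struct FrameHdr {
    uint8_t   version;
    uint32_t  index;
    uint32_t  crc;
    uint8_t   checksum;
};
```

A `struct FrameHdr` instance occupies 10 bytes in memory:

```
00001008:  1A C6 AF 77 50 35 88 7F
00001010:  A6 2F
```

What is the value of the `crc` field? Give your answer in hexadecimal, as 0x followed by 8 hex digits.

0xA67F8835

`crc` follows `version` (1 B), `index` (4 B), so it starts at offset 1 + 4 = 5 and occupies 4 bytes.
Bytes at offsets 5..8: 35 88 7F A6.
Little-endian: lowest address holds the least-significant byte.
Reassemble most-significant byte first: A6 7F 88 35 → 0xA67F8835.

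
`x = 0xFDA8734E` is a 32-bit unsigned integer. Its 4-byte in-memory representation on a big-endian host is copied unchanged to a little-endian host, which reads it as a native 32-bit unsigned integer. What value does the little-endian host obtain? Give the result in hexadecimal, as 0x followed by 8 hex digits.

0x4E73A8FD

Stored big-endian, the bytes at ascending addresses are FD A8 73 4E.
Read back as little-endian, the first byte is least significant, giving 0x4E73A8FD.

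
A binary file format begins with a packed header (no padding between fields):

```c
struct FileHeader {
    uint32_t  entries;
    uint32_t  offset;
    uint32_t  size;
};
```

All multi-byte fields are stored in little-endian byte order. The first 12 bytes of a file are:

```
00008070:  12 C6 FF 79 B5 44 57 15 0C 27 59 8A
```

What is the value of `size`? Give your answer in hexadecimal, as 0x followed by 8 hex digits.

`size` follows `entries` (4 B), `offset` (4 B), so it starts at offset 4 + 4 = 8 and occupies 4 bytes.
Bytes at offsets 8..11: 0C 27 59 8A.
Little-endian stores the least-significant byte at the lowest address.
Reassemble most-significant byte first: 8A 59 27 0C → 0x8A59270C.

0x8A59270C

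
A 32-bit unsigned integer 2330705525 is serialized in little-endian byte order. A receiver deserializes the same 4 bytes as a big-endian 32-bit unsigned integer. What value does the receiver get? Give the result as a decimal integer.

2330705525 in 32-bit hexadecimal is 0x8AEBBE75.
Stored little-endian, the bytes at ascending addresses are 75 BE EB 8A.
Read back as big-endian, the last byte is least significant, giving 0x75BEEB8A.
0x75BEEB8A = 1975446410.

1975446410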